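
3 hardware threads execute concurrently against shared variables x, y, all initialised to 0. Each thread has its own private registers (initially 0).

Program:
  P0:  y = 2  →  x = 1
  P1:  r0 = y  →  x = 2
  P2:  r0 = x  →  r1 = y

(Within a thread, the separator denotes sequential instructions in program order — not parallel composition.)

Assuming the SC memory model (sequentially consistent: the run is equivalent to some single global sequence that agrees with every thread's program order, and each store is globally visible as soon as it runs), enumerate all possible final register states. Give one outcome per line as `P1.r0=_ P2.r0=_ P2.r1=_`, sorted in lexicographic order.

P1.r0=0 P2.r0=0 P2.r1=0
P1.r0=0 P2.r0=0 P2.r1=2
P1.r0=0 P2.r0=1 P2.r1=2
P1.r0=0 P2.r0=2 P2.r1=0
P1.r0=0 P2.r0=2 P2.r1=2
P1.r0=2 P2.r0=0 P2.r1=0
P1.r0=2 P2.r0=0 P2.r1=2
P1.r0=2 P2.r0=1 P2.r1=2
P1.r0=2 P2.r0=2 P2.r1=2

outcome vector order: (P1.r0,P2.r0,P2.r1)
|SC outcomes| = 9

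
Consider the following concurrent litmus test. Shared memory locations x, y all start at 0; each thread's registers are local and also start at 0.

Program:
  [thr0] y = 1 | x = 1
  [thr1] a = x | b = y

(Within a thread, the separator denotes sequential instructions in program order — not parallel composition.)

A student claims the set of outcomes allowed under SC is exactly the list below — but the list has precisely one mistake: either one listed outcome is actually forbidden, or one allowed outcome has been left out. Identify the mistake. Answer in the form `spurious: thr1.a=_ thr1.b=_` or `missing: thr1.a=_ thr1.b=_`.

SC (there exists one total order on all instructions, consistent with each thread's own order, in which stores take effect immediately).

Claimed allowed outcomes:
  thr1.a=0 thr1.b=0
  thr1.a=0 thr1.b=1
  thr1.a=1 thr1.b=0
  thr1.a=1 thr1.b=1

spurious: thr1.a=1 thr1.b=0

outcome vector order: (thr1.a,thr1.b)
SC (3): 00; 01; 11
claimed∖SC = {10}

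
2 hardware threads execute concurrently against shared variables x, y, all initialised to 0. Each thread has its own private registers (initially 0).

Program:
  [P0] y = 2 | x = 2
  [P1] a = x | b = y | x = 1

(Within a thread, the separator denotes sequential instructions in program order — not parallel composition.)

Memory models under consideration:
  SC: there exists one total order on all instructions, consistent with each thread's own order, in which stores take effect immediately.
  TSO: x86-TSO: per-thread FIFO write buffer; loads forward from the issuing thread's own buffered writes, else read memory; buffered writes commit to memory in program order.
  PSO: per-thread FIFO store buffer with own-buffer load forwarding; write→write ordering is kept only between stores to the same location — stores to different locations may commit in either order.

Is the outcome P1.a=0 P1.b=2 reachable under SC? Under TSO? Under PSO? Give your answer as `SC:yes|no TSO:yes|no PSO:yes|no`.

outcome vector order: (P1.a,P1.b)
[SC] allowed = {00; 02; 22}
[TSO] allowed = {00; 02; 22}
[PSO] allowed = {00; 02; 20; 22}
target 02 ∈ {SC,TSO,PSO}

SC:yes TSO:yes PSO:yes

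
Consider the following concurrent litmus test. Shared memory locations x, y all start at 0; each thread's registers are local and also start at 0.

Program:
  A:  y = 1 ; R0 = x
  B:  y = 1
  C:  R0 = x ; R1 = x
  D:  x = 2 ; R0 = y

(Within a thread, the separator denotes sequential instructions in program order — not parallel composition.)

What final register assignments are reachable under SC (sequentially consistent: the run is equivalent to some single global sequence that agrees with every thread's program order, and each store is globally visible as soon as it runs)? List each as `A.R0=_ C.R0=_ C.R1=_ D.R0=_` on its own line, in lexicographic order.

A.R0=0 C.R0=0 C.R1=0 D.R0=1
A.R0=0 C.R0=0 C.R1=2 D.R0=1
A.R0=0 C.R0=2 C.R1=2 D.R0=1
A.R0=2 C.R0=0 C.R1=0 D.R0=0
A.R0=2 C.R0=0 C.R1=0 D.R0=1
A.R0=2 C.R0=0 C.R1=2 D.R0=0
A.R0=2 C.R0=0 C.R1=2 D.R0=1
A.R0=2 C.R0=2 C.R1=2 D.R0=0
A.R0=2 C.R0=2 C.R1=2 D.R0=1

outcome vector order: (A.R0,C.R0,C.R1,D.R0)
|SC outcomes| = 9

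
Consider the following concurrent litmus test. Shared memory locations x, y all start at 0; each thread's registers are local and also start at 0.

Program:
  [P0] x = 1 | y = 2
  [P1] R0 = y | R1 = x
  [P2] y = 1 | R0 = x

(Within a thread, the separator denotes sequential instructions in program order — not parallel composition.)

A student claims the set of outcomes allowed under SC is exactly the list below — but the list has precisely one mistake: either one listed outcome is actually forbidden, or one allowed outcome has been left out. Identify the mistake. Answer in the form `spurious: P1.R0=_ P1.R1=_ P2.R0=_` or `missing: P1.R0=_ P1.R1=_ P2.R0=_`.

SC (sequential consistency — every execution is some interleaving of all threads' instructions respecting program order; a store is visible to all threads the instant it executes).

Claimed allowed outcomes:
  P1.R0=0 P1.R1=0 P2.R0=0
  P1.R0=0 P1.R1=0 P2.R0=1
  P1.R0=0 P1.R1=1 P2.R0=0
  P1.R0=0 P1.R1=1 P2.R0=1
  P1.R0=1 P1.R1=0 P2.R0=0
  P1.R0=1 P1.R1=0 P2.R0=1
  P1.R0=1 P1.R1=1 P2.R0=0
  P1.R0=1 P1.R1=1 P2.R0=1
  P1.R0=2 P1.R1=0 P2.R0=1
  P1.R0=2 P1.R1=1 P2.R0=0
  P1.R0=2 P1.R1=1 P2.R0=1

spurious: P1.R0=2 P1.R1=0 P2.R0=1

outcome vector order: (P1.R0,P1.R1,P2.R0)
SC: 10 outcomes — {000 001 010 011 100 101 110 111 210 211}
claimed∖SC = {201}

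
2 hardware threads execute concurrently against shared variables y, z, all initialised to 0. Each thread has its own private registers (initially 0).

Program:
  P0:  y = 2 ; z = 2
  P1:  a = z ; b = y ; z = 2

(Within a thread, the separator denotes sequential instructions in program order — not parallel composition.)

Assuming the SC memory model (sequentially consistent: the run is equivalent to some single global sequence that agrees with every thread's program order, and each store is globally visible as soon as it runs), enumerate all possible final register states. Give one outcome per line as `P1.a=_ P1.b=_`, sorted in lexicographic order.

outcome vector order: (P1.a,P1.b)
|SC outcomes| = 3

P1.a=0 P1.b=0
P1.a=0 P1.b=2
P1.a=2 P1.b=2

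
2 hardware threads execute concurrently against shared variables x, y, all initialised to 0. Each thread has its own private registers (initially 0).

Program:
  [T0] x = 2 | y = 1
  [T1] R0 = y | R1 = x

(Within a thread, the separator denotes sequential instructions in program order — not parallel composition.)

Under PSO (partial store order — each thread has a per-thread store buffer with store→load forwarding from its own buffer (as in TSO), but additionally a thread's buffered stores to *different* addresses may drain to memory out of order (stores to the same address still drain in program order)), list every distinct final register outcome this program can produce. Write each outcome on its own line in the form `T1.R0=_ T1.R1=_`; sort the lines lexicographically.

T1.R0=0 T1.R1=0
T1.R0=0 T1.R1=2
T1.R0=1 T1.R1=0
T1.R0=1 T1.R1=2

outcome vector order: (T1.R0,T1.R1)
|PSO outcomes| = 4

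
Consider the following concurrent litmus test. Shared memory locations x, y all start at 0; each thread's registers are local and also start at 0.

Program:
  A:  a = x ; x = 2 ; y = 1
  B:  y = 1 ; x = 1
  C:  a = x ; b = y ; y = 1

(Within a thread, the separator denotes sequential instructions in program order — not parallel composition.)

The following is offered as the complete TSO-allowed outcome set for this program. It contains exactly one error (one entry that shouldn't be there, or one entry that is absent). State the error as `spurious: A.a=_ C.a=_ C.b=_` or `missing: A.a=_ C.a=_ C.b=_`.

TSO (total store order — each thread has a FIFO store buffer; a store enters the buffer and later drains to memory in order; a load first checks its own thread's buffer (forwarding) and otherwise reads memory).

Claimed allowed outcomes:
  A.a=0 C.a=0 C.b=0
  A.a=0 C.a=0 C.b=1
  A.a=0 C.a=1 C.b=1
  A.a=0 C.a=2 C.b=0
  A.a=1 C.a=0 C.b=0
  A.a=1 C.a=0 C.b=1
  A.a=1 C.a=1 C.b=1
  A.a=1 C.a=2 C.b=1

missing: A.a=0 C.a=2 C.b=1

outcome vector order: (A.a,C.a,C.b)
TSO: 9 outcomes — {<0 0 0>; <0 0 1>; <0 1 1>; <0 2 0>; <0 2 1>; <1 0 0>; <1 0 1>; <1 1 1>; <1 2 1>}
TSO∖claimed = {<0 2 1>}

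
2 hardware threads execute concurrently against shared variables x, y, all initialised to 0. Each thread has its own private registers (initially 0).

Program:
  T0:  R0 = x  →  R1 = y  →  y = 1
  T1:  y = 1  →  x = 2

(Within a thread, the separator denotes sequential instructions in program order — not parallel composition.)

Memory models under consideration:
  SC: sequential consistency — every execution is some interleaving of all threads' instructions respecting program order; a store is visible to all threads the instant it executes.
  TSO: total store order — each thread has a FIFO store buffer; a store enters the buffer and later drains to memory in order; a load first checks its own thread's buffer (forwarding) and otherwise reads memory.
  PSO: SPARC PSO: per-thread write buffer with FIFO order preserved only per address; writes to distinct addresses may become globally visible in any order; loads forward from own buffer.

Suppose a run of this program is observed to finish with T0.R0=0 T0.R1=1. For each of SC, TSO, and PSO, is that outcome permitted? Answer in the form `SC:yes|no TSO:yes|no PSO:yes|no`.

SC:yes TSO:yes PSO:yes

outcome vector order: (T0.R0,T0.R1)
under SC → (0,0); (0,1); (2,1)
under TSO → (0,0); (0,1); (2,1)
under PSO → (0,0); (0,1); (2,0); (2,1)
target (0,1) ∈ {SC,TSO,PSO}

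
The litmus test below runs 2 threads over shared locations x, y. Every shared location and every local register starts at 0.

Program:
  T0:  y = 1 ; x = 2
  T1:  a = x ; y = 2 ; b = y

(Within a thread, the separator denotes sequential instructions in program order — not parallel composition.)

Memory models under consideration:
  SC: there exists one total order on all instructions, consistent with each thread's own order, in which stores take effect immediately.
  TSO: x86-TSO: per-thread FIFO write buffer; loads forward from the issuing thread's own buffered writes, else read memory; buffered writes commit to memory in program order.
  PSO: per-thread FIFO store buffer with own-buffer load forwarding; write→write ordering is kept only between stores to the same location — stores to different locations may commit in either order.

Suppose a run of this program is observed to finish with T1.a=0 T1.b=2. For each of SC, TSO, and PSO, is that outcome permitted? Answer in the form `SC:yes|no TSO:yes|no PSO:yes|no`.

SC:yes TSO:yes PSO:yes

outcome vector order: (T1.a,T1.b)
[SC] allowed = {01; 02; 22}
[TSO] allowed = {01; 02; 22}
[PSO] allowed = {01; 02; 21; 22}
target 02 ∈ {SC,TSO,PSO}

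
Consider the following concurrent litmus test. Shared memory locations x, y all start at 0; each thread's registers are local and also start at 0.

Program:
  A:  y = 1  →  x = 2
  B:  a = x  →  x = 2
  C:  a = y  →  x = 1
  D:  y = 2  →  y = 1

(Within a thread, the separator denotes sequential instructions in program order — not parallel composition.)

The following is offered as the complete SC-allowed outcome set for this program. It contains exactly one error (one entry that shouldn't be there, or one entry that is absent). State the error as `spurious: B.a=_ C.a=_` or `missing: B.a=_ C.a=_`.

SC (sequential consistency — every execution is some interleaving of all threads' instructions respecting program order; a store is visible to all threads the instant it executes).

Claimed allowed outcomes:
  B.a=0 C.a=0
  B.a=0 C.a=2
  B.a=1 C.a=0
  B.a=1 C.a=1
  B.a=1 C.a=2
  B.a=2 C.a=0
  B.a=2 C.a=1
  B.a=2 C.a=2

outcome vector order: (B.a,C.a)
[SC] allowed = {(0,0) (0,1) (0,2) (1,0) (1,1) (1,2) (2,0) (2,1) (2,2)}
SC∖claimed = {(0,1)}

missing: B.a=0 C.a=1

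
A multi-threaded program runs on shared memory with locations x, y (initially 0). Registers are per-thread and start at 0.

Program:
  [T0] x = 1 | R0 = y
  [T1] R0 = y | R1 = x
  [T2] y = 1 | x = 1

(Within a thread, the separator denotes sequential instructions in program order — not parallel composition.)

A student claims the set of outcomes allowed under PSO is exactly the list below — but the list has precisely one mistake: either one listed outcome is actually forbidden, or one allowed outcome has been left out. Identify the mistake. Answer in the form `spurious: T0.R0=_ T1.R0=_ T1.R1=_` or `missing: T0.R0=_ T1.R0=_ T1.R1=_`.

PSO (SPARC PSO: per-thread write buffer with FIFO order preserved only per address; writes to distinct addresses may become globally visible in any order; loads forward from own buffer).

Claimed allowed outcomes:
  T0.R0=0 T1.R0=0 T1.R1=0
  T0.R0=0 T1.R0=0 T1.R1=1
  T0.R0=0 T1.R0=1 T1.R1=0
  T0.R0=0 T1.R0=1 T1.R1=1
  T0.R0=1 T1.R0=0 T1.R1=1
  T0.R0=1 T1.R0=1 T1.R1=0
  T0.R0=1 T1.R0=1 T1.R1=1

outcome vector order: (T0.R0,T1.R0,T1.R1)
under PSO → 0/0/0, 0/0/1, 0/1/0, 0/1/1, 1/0/0, 1/0/1, 1/1/0, 1/1/1
PSO∖claimed = {1/0/0}

missing: T0.R0=1 T1.R0=0 T1.R1=0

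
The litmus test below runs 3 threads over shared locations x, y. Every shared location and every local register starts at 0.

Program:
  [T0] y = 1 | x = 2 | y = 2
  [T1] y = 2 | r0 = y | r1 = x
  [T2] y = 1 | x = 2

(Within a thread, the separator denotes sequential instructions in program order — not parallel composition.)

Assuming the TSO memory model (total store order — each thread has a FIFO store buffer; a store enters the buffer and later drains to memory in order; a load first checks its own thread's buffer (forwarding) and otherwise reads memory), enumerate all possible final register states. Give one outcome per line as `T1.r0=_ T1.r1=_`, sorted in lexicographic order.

outcome vector order: (T1.r0,T1.r1)
|TSO outcomes| = 4

T1.r0=1 T1.r1=0
T1.r0=1 T1.r1=2
T1.r0=2 T1.r1=0
T1.r0=2 T1.r1=2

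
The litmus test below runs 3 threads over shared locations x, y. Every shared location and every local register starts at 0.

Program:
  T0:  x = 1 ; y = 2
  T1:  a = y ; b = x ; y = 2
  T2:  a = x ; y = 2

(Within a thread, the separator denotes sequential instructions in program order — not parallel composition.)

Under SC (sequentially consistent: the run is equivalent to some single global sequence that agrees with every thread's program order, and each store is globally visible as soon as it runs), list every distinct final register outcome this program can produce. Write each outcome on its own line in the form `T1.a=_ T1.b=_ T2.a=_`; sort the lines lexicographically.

outcome vector order: (T1.a,T1.b,T2.a)
|SC outcomes| = 7

T1.a=0 T1.b=0 T2.a=0
T1.a=0 T1.b=0 T2.a=1
T1.a=0 T1.b=1 T2.a=0
T1.a=0 T1.b=1 T2.a=1
T1.a=2 T1.b=0 T2.a=0
T1.a=2 T1.b=1 T2.a=0
T1.a=2 T1.b=1 T2.a=1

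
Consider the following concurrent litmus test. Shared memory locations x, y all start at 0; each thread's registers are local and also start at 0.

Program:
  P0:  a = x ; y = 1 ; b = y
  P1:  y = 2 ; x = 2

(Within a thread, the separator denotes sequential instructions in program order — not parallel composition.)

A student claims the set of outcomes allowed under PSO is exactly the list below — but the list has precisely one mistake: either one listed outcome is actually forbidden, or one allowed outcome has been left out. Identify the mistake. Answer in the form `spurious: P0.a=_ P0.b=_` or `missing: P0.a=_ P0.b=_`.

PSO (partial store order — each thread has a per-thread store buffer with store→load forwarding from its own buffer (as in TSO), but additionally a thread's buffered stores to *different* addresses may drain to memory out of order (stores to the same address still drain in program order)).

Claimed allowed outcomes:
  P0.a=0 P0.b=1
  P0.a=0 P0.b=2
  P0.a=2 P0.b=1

outcome vector order: (P0.a,P0.b)
PSO: 4 outcomes — {(0,1); (0,2); (2,1); (2,2)}
PSO∖claimed = {(2,2)}

missing: P0.a=2 P0.b=2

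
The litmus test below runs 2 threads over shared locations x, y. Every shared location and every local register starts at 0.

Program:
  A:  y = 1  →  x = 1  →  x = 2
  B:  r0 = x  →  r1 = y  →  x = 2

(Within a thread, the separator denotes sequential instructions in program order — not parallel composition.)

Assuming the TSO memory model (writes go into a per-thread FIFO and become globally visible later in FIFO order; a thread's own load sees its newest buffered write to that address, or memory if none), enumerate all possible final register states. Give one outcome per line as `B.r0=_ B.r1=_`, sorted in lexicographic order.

B.r0=0 B.r1=0
B.r0=0 B.r1=1
B.r0=1 B.r1=1
B.r0=2 B.r1=1

outcome vector order: (B.r0,B.r1)
|TSO outcomes| = 4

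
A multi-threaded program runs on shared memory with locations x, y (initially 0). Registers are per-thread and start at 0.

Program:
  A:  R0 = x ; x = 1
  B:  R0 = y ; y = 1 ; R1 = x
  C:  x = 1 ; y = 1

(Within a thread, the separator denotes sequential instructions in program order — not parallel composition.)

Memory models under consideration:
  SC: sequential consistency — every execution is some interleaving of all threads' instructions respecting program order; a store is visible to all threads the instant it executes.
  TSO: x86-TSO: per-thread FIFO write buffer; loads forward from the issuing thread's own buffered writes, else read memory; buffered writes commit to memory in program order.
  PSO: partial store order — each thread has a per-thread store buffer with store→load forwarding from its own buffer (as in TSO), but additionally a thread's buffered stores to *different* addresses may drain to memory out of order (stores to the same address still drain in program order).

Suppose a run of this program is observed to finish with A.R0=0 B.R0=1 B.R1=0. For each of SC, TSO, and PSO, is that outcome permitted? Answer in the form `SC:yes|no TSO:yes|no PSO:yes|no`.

SC:no TSO:no PSO:yes

outcome vector order: (A.R0,B.R0,B.R1)
SC: 6 outcomes — {<0 0 0>; <0 0 1>; <0 1 1>; <1 0 0>; <1 0 1>; <1 1 1>}
TSO: 6 outcomes — {<0 0 0>; <0 0 1>; <0 1 1>; <1 0 0>; <1 0 1>; <1 1 1>}
PSO: 8 outcomes — {<0 0 0>; <0 0 1>; <0 1 0>; <0 1 1>; <1 0 0>; <1 0 1>; <1 1 0>; <1 1 1>}
target <0 1 0> ∈ {PSO}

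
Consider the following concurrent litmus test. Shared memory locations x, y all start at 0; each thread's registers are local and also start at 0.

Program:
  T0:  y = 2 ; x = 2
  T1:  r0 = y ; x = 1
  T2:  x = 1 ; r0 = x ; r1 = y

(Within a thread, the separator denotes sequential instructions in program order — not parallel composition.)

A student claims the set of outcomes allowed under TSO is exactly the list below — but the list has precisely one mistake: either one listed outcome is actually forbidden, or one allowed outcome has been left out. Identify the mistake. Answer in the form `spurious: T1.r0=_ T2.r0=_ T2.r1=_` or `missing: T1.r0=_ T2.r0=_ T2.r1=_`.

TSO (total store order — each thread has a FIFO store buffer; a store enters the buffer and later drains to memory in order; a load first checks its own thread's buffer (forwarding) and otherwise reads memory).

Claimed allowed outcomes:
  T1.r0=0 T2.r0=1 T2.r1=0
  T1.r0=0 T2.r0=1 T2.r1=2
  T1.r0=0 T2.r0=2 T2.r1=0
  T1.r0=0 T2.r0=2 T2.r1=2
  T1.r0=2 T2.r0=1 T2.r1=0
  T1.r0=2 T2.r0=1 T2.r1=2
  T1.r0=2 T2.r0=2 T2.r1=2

spurious: T1.r0=0 T2.r0=2 T2.r1=0

outcome vector order: (T1.r0,T2.r0,T2.r1)
[TSO] allowed = {(0,1,0) (0,1,2) (0,2,2) (2,1,0) (2,1,2) (2,2,2)}
claimed∖TSO = {(0,2,0)}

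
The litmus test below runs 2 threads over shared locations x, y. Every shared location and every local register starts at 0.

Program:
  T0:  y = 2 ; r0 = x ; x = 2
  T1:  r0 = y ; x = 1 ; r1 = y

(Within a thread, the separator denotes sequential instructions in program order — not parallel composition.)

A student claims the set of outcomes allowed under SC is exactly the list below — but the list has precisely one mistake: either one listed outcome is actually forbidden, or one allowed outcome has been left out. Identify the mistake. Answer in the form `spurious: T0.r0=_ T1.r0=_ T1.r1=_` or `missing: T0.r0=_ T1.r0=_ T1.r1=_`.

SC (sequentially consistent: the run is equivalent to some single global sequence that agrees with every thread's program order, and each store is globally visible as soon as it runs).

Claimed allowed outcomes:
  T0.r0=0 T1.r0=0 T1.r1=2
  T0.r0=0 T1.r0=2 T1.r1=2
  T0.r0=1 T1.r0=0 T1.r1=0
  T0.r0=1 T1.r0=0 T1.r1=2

outcome vector order: (T0.r0,T1.r0,T1.r1)
SC (5): 002 022 100 102 122
SC∖claimed = {122}

missing: T0.r0=1 T1.r0=2 T1.r1=2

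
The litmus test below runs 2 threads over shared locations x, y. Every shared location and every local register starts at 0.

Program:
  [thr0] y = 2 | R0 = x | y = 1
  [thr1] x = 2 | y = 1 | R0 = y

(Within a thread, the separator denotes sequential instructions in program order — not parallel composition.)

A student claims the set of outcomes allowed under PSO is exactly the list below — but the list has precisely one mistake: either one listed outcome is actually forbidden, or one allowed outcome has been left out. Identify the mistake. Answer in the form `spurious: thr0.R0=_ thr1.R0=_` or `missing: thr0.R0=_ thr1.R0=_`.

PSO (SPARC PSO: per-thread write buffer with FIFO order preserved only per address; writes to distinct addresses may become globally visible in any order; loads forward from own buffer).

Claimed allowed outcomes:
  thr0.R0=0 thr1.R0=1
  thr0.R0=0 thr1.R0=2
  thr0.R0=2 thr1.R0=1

outcome vector order: (thr0.R0,thr1.R0)
PSO: 4 outcomes — {01, 02, 21, 22}
PSO∖claimed = {22}

missing: thr0.R0=2 thr1.R0=2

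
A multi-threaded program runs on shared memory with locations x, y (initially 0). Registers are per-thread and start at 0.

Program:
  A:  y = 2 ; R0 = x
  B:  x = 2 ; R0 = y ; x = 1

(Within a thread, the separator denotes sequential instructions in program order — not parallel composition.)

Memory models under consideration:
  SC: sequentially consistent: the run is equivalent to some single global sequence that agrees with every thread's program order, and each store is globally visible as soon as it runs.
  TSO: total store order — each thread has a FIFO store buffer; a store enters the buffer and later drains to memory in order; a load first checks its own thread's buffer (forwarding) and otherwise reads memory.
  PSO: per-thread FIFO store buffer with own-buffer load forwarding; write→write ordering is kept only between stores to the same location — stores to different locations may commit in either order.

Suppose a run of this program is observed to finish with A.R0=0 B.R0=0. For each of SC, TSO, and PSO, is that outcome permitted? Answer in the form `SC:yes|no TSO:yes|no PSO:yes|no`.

SC:no TSO:yes PSO:yes

outcome vector order: (A.R0,B.R0)
[SC] allowed = {(0,2), (1,0), (1,2), (2,0), (2,2)}
[TSO] allowed = {(0,0), (0,2), (1,0), (1,2), (2,0), (2,2)}
[PSO] allowed = {(0,0), (0,2), (1,0), (1,2), (2,0), (2,2)}
target (0,0) ∈ {TSO,PSO}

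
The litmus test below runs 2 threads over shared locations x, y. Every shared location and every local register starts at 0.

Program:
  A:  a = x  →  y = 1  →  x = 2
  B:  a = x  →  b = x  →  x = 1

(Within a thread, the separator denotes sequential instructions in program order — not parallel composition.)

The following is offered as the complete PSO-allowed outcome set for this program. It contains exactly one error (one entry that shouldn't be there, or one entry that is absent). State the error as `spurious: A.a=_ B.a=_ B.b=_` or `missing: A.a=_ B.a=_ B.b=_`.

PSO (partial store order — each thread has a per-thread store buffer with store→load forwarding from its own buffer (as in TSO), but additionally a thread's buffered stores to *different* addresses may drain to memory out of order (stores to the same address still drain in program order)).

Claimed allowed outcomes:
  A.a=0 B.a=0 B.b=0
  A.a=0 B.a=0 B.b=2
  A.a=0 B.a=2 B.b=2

missing: A.a=1 B.a=0 B.b=0

outcome vector order: (A.a,B.a,B.b)
PSO: 4 outcomes — {0/0/0, 0/0/2, 0/2/2, 1/0/0}
PSO∖claimed = {1/0/0}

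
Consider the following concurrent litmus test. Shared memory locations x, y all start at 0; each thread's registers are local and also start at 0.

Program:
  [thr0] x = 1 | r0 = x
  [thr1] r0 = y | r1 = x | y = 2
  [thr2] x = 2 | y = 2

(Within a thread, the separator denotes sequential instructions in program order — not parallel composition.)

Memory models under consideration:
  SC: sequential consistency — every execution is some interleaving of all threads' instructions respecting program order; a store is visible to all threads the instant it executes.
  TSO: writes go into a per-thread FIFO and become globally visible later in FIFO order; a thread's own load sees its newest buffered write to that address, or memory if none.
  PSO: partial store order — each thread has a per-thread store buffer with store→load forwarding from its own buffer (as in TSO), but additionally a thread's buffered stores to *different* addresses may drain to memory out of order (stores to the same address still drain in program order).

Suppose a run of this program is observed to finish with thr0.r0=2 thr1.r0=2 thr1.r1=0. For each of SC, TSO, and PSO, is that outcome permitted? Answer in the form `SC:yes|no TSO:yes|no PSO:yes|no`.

SC:no TSO:no PSO:yes

outcome vector order: (thr0.r0,thr1.r0,thr1.r1)
SC: 9 outcomes — {<1 0 0>; <1 0 1>; <1 0 2>; <1 2 1>; <1 2 2>; <2 0 0>; <2 0 1>; <2 0 2>; <2 2 2>}
TSO: 9 outcomes — {<1 0 0>; <1 0 1>; <1 0 2>; <1 2 1>; <1 2 2>; <2 0 0>; <2 0 1>; <2 0 2>; <2 2 2>}
PSO: 12 outcomes — {<1 0 0>; <1 0 1>; <1 0 2>; <1 2 0>; <1 2 1>; <1 2 2>; <2 0 0>; <2 0 1>; <2 0 2>; <2 2 0>; <2 2 1>; <2 2 2>}
target <2 2 0> ∈ {PSO}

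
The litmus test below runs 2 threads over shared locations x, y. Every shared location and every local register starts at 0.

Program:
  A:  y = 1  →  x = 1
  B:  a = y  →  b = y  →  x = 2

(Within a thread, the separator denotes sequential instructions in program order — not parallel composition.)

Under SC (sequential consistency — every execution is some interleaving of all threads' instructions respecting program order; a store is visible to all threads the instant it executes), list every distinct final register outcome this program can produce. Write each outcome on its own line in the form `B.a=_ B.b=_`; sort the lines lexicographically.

B.a=0 B.b=0
B.a=0 B.b=1
B.a=1 B.b=1

outcome vector order: (B.a,B.b)
|SC outcomes| = 3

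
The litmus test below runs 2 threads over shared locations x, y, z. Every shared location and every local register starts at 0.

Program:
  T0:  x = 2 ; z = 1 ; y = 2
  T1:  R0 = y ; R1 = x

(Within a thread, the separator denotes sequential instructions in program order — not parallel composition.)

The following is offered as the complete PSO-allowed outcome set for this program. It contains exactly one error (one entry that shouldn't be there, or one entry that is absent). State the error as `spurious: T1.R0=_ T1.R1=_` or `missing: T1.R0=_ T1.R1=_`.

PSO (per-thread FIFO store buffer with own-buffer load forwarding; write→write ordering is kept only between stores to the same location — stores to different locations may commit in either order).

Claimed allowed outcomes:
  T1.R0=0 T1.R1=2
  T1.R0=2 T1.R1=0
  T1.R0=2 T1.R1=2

outcome vector order: (T1.R0,T1.R1)
[PSO] allowed = {00, 02, 20, 22}
PSO∖claimed = {00}

missing: T1.R0=0 T1.R1=0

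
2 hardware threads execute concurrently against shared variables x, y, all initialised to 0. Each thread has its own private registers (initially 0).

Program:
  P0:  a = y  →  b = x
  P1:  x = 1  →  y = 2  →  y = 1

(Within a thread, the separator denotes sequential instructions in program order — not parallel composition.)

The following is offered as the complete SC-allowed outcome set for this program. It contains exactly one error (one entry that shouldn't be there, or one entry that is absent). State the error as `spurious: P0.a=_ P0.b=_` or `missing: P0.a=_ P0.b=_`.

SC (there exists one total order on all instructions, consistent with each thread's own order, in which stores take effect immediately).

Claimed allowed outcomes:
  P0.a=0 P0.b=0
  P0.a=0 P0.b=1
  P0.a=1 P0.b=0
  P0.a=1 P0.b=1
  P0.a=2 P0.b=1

outcome vector order: (P0.a,P0.b)
SC: 4 outcomes — {00, 01, 11, 21}
claimed∖SC = {10}

spurious: P0.a=1 P0.b=0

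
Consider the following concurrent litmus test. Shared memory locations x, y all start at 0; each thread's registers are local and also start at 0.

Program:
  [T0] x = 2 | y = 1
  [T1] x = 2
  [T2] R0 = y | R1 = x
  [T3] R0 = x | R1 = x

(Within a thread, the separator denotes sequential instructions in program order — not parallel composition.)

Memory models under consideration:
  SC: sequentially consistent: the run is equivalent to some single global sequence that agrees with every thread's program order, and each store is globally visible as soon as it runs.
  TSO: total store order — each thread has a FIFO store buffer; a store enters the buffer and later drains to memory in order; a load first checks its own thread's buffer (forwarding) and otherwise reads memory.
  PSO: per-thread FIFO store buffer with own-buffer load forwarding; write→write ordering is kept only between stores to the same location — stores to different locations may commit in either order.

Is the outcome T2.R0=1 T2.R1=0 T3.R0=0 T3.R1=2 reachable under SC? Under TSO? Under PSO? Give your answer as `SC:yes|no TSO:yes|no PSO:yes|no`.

outcome vector order: (T2.R0,T2.R1,T3.R0,T3.R1)
[SC] allowed = {0000; 0002; 0022; 0200; 0202; 0222; 1200; 1202; 1222}
[TSO] allowed = {0000; 0002; 0022; 0200; 0202; 0222; 1200; 1202; 1222}
[PSO] allowed = {0000; 0002; 0022; 0200; 0202; 0222; 1000; 1002; 1022; 1200; 1202; 1222}
target 1002 ∈ {PSO}

SC:no TSO:no PSO:yes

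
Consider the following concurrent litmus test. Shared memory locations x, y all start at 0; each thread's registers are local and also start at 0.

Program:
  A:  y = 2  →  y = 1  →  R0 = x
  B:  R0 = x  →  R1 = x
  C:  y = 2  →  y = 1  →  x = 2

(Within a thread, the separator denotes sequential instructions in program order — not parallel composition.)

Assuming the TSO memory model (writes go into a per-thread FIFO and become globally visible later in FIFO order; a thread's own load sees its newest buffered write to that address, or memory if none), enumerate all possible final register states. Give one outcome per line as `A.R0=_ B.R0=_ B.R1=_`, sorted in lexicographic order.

A.R0=0 B.R0=0 B.R1=0
A.R0=0 B.R0=0 B.R1=2
A.R0=0 B.R0=2 B.R1=2
A.R0=2 B.R0=0 B.R1=0
A.R0=2 B.R0=0 B.R1=2
A.R0=2 B.R0=2 B.R1=2

outcome vector order: (A.R0,B.R0,B.R1)
|TSO outcomes| = 6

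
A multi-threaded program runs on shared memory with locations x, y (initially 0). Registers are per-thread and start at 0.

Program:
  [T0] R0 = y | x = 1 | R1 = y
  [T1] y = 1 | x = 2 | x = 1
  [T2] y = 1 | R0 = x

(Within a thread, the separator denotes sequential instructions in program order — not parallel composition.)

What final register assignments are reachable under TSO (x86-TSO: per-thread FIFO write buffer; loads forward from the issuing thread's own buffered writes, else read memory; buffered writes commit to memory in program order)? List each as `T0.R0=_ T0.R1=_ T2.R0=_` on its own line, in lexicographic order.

T0.R0=0 T0.R1=0 T2.R0=0
T0.R0=0 T0.R1=0 T2.R0=1
T0.R0=0 T0.R1=0 T2.R0=2
T0.R0=0 T0.R1=1 T2.R0=0
T0.R0=0 T0.R1=1 T2.R0=1
T0.R0=0 T0.R1=1 T2.R0=2
T0.R0=1 T0.R1=1 T2.R0=0
T0.R0=1 T0.R1=1 T2.R0=1
T0.R0=1 T0.R1=1 T2.R0=2

outcome vector order: (T0.R0,T0.R1,T2.R0)
|TSO outcomes| = 9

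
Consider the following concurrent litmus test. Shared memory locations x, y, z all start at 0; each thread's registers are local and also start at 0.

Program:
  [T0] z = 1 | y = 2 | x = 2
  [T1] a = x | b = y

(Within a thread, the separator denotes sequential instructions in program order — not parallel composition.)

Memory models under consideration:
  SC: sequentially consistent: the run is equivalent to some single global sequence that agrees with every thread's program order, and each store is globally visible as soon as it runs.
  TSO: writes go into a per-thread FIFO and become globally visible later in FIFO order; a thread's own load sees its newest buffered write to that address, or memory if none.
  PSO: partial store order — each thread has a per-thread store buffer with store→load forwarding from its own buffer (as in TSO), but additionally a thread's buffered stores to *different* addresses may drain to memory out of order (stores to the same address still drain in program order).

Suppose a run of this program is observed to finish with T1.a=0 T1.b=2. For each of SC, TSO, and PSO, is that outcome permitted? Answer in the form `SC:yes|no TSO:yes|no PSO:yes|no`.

outcome vector order: (T1.a,T1.b)
under SC → <0 0> <0 2> <2 2>
under TSO → <0 0> <0 2> <2 2>
under PSO → <0 0> <0 2> <2 0> <2 2>
target <0 2> ∈ {SC,TSO,PSO}

SC:yes TSO:yes PSO:yes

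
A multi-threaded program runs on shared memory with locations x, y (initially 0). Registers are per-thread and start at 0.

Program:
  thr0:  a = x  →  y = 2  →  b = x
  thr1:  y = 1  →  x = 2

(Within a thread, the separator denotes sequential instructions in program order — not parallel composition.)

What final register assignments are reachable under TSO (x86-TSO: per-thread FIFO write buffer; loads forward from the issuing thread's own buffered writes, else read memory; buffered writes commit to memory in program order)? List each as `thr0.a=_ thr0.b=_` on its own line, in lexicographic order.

thr0.a=0 thr0.b=0
thr0.a=0 thr0.b=2
thr0.a=2 thr0.b=2

outcome vector order: (thr0.a,thr0.b)
|TSO outcomes| = 3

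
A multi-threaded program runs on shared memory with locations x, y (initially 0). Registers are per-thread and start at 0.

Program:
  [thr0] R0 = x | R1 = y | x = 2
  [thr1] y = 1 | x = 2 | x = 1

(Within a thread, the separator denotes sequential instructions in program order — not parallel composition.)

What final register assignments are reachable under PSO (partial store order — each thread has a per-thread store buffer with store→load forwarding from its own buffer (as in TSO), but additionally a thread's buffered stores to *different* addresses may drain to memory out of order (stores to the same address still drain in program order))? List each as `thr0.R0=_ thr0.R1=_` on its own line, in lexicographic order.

thr0.R0=0 thr0.R1=0
thr0.R0=0 thr0.R1=1
thr0.R0=1 thr0.R1=0
thr0.R0=1 thr0.R1=1
thr0.R0=2 thr0.R1=0
thr0.R0=2 thr0.R1=1

outcome vector order: (thr0.R0,thr0.R1)
|PSO outcomes| = 6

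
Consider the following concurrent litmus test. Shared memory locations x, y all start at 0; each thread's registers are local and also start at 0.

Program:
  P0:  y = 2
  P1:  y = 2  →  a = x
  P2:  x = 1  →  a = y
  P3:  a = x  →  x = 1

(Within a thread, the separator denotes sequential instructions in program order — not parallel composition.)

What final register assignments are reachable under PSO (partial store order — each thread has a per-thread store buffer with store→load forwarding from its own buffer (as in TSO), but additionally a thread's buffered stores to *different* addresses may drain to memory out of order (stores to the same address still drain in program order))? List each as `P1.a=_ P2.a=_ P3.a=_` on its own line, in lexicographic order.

P1.a=0 P2.a=0 P3.a=0
P1.a=0 P2.a=0 P3.a=1
P1.a=0 P2.a=2 P3.a=0
P1.a=0 P2.a=2 P3.a=1
P1.a=1 P2.a=0 P3.a=0
P1.a=1 P2.a=0 P3.a=1
P1.a=1 P2.a=2 P3.a=0
P1.a=1 P2.a=2 P3.a=1

outcome vector order: (P1.a,P2.a,P3.a)
|PSO outcomes| = 8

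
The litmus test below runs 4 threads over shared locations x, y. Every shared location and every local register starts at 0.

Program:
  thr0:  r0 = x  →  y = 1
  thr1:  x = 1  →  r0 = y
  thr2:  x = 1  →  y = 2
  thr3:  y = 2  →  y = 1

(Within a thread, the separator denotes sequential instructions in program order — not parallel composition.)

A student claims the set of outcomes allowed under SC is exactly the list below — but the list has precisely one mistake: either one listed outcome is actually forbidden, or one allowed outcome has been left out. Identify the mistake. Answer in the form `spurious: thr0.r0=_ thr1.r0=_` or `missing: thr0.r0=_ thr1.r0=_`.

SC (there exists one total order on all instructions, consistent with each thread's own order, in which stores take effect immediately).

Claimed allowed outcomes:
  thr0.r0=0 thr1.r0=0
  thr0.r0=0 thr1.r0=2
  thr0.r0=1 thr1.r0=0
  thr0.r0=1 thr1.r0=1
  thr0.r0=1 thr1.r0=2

missing: thr0.r0=0 thr1.r0=1

outcome vector order: (thr0.r0,thr1.r0)
[SC] allowed = {0/0; 0/1; 0/2; 1/0; 1/1; 1/2}
SC∖claimed = {0/1}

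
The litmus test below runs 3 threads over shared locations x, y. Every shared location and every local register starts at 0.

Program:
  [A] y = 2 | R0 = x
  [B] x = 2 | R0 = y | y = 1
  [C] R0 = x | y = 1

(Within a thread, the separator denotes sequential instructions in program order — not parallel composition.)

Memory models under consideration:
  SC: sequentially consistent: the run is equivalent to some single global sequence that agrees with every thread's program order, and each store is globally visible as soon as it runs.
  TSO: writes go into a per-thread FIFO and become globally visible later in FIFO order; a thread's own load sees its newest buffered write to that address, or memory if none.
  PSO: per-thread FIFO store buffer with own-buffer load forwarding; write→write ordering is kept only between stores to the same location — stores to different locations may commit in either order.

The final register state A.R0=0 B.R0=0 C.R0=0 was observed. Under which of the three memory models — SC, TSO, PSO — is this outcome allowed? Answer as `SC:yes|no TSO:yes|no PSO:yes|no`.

SC:no TSO:yes PSO:yes

outcome vector order: (A.R0,B.R0,C.R0)
SC (10): 010, 012, 020, 022, 200, 202, 210, 212, 220, 222
TSO (12): 000, 002, 010, 012, 020, 022, 200, 202, 210, 212, 220, 222
PSO (12): 000, 002, 010, 012, 020, 022, 200, 202, 210, 212, 220, 222
target 000 ∈ {TSO,PSO}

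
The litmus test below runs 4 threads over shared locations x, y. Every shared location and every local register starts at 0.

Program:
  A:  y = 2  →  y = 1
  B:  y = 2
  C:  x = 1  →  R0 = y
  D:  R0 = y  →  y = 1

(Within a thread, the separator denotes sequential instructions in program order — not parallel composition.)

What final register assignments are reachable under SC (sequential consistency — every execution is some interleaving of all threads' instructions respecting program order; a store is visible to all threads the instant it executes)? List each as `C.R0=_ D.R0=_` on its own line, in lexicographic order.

outcome vector order: (C.R0,D.R0)
|SC outcomes| = 9

C.R0=0 D.R0=0
C.R0=0 D.R0=1
C.R0=0 D.R0=2
C.R0=1 D.R0=0
C.R0=1 D.R0=1
C.R0=1 D.R0=2
C.R0=2 D.R0=0
C.R0=2 D.R0=1
C.R0=2 D.R0=2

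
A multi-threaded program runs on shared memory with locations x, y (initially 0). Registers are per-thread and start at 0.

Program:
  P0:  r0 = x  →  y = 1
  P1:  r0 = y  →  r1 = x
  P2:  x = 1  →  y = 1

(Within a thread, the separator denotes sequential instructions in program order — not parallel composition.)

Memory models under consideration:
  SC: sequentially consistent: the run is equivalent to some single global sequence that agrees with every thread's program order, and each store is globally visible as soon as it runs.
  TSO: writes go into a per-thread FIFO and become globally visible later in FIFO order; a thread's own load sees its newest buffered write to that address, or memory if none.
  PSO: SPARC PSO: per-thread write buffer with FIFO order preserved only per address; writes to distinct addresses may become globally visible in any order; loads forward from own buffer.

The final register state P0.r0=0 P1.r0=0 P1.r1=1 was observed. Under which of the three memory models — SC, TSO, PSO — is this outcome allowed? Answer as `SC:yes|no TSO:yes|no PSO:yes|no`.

outcome vector order: (P0.r0,P1.r0,P1.r1)
SC: 7 outcomes — {000; 001; 010; 011; 100; 101; 111}
TSO: 7 outcomes — {000; 001; 010; 011; 100; 101; 111}
PSO: 8 outcomes — {000; 001; 010; 011; 100; 101; 110; 111}
target 001 ∈ {SC,TSO,PSO}

SC:yes TSO:yes PSO:yes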